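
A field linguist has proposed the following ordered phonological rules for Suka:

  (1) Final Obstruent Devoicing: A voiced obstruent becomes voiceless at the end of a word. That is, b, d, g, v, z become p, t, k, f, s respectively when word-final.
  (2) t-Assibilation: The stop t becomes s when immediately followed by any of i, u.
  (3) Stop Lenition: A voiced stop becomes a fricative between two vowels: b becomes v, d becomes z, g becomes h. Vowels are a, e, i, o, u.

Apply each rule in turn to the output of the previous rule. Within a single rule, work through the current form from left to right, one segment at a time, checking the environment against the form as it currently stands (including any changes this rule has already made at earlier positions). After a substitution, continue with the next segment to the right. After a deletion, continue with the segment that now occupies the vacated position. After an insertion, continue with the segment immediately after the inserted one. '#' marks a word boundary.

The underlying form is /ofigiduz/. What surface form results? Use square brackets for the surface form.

(1) Final Obstruent Devoicing: [ofigiduz] → [ofigidus]
(2) t-Assibilation: no change — [ofigidus]
(3) Stop Lenition: [ofigidus] → [ofihizus]

[ofihizus]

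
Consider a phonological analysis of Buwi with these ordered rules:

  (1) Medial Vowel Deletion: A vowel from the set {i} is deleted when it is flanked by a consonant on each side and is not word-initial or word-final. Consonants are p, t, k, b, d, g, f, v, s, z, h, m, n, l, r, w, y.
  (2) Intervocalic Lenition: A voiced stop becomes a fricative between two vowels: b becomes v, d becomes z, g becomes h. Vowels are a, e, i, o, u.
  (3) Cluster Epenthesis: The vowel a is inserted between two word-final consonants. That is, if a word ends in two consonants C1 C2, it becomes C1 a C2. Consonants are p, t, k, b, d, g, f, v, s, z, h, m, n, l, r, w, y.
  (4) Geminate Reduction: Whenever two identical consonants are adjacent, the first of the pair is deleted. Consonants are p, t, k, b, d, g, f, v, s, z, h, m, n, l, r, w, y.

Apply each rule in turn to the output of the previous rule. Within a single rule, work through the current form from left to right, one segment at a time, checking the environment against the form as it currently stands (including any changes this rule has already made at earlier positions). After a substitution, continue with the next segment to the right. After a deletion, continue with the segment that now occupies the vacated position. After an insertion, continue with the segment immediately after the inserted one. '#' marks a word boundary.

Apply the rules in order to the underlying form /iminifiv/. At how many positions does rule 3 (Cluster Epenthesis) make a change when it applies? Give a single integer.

(1) Medial Vowel Deletion: [iminifiv] → [imnfv]
(2) Intervocalic Lenition: no change — [imnfv]
(3) Cluster Epenthesis: [imnfv] → [imnfav]
(4) Geminate Reduction: no change — [imnfav]
Rule 3 changed 1 position(s).

1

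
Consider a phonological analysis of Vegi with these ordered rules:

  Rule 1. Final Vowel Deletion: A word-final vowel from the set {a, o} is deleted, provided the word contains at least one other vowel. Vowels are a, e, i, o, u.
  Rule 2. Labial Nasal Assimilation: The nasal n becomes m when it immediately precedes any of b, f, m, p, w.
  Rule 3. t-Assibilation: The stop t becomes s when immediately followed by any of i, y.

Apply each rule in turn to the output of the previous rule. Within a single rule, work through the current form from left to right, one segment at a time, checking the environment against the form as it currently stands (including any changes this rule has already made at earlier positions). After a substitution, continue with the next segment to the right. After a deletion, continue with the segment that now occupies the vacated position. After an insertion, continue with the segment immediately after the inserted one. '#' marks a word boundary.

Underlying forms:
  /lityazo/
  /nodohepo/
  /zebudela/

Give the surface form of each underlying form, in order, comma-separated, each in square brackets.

[lisyaz], [nodohep], [zebudel]

/lityazo/:
  Rule 1 Final Vowel Deletion: [lityazo] → [lityaz]
  Rule 2 Labial Nasal Assimilation: no change — [lityaz]
  Rule 3 t-Assibilation: [lityaz] → [lisyaz]
/nodohepo/:
  Rule 1 Final Vowel Deletion: [nodohepo] → [nodohep]
  Rule 2 Labial Nasal Assimilation: no change — [nodohep]
  Rule 3 t-Assibilation: no change — [nodohep]
/zebudela/:
  Rule 1 Final Vowel Deletion: [zebudela] → [zebudel]
  Rule 2 Labial Nasal Assimilation: no change — [zebudel]
  Rule 3 t-Assibilation: no change — [zebudel]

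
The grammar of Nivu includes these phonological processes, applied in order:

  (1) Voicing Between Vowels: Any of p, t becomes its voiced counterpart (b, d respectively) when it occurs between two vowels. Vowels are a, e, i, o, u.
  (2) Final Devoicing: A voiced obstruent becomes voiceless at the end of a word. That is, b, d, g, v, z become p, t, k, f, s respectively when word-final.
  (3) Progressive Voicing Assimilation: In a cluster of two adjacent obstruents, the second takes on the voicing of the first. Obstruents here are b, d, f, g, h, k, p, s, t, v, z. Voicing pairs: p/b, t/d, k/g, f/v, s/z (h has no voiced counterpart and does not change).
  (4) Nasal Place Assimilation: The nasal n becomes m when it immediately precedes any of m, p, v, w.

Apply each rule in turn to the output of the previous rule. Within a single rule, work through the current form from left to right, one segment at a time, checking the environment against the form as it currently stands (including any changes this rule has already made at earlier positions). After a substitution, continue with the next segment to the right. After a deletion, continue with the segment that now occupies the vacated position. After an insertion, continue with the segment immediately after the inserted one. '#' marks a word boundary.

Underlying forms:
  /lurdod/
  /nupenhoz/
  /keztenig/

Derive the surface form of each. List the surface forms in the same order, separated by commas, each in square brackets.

[lurdot], [nubenhos], [kezdenik]

/lurdod/:
  (1) Voicing Between Vowels: no change — [lurdod]
  (2) Final Devoicing: [lurdod] → [lurdot]
  (3) Progressive Voicing Assimilation: no change — [lurdot]
  (4) Nasal Place Assimilation: no change — [lurdot]
/nupenhoz/:
  (1) Voicing Between Vowels: [nupenhoz] → [nubenhoz]
  (2) Final Devoicing: [nubenhoz] → [nubenhos]
  (3) Progressive Voicing Assimilation: no change — [nubenhos]
  (4) Nasal Place Assimilation: no change — [nubenhos]
/keztenig/:
  (1) Voicing Between Vowels: no change — [keztenig]
  (2) Final Devoicing: [keztenig] → [keztenik]
  (3) Progressive Voicing Assimilation: [keztenik] → [kezdenik]
  (4) Nasal Place Assimilation: no change — [kezdenik]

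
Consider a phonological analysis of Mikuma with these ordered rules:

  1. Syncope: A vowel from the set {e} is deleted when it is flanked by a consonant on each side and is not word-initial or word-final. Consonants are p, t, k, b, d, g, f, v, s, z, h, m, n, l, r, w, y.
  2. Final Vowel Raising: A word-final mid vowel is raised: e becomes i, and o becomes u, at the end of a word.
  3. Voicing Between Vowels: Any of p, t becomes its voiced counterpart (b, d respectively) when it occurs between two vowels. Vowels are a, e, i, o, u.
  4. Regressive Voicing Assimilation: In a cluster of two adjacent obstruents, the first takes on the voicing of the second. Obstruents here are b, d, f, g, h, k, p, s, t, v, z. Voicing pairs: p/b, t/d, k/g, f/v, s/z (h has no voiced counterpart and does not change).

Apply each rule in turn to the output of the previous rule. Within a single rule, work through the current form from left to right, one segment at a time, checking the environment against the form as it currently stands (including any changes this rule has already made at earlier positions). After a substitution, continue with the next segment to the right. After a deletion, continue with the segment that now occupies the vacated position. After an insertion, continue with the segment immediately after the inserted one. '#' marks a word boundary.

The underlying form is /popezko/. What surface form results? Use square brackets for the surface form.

[pobsku]

1 Syncope: [popezko] → [popzko]
2 Final Vowel Raising: [popzko] → [popzku]
3 Voicing Between Vowels: no change — [popzku]
4 Regressive Voicing Assimilation: [popzku] → [pobsku]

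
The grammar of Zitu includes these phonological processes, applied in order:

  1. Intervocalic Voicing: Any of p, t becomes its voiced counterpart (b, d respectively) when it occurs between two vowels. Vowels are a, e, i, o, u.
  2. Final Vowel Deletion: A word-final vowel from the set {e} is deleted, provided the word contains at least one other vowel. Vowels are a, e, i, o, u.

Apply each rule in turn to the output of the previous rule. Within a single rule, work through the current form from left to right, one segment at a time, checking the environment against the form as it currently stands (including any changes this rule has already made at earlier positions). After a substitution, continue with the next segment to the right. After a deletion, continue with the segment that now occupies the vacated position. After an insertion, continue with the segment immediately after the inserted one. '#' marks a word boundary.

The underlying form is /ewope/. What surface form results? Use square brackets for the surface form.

1 Intervocalic Voicing: [ewope] → [ewobe]
2 Final Vowel Deletion: [ewobe] → [ewob]

[ewob]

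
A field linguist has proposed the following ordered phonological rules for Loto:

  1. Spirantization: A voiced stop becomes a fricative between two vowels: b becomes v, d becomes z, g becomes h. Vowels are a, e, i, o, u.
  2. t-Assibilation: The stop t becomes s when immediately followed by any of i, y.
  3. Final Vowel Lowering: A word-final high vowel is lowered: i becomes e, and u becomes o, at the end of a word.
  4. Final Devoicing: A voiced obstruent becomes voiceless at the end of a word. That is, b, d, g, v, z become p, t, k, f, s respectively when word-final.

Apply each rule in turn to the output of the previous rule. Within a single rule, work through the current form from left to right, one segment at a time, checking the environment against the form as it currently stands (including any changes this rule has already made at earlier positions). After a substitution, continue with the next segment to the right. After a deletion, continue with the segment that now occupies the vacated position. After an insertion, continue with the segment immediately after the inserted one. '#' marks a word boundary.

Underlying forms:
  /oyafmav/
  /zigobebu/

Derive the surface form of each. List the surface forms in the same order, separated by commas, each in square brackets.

/oyafmav/:
  1 Spirantization: no change — [oyafmav]
  2 t-Assibilation: no change — [oyafmav]
  3 Final Vowel Lowering: no change — [oyafmav]
  4 Final Devoicing: [oyafmav] → [oyafmaf]
/zigobebu/:
  1 Spirantization: [zigobebu] → [zihovevu]
  2 t-Assibilation: no change — [zihovevu]
  3 Final Vowel Lowering: [zihovevu] → [zihovevo]
  4 Final Devoicing: no change — [zihovevo]

[oyafmaf], [zihovevo]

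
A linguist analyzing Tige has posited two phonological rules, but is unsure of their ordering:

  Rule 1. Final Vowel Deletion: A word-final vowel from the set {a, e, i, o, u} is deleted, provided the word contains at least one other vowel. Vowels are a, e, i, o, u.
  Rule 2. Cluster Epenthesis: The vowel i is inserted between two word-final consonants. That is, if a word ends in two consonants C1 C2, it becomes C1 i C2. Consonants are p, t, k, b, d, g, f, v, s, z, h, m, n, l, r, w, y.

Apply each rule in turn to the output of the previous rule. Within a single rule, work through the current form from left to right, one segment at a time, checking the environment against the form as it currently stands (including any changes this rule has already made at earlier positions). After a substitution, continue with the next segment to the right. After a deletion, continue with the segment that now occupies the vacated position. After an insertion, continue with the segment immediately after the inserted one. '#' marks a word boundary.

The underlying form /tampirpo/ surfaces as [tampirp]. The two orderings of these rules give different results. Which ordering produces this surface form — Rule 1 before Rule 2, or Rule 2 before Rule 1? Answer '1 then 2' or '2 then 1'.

2 then 1

Order 1 then 2:
  1 Final Vowel Deletion: [tampirpo] → [tampirp]
  2 Cluster Epenthesis: [tampirp] → [tampirip]
  result: [tampirip]
Order 2 then 1:
  2 Cluster Epenthesis: no change — [tampirpo]
  1 Final Vowel Deletion: [tampirpo] → [tampirp]
  result: [tampirp]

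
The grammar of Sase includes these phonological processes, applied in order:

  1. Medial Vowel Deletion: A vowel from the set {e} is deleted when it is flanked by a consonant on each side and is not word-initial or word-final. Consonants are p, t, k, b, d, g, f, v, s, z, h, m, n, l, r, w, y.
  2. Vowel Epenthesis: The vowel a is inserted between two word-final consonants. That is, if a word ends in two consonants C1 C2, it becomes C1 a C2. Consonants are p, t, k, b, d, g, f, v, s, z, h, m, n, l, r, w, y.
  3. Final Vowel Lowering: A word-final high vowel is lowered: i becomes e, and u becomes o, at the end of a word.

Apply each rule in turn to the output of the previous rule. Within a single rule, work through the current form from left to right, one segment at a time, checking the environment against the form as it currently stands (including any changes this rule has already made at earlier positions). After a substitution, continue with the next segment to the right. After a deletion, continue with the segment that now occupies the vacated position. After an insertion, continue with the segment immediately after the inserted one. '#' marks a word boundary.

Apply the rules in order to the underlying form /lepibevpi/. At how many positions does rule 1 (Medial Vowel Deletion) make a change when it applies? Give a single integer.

1 Medial Vowel Deletion: [lepibevpi] → [lpibvpi]
2 Vowel Epenthesis: no change — [lpibvpi]
3 Final Vowel Lowering: [lpibvpi] → [lpibvpe]
Rule 1 changed 2 position(s).

2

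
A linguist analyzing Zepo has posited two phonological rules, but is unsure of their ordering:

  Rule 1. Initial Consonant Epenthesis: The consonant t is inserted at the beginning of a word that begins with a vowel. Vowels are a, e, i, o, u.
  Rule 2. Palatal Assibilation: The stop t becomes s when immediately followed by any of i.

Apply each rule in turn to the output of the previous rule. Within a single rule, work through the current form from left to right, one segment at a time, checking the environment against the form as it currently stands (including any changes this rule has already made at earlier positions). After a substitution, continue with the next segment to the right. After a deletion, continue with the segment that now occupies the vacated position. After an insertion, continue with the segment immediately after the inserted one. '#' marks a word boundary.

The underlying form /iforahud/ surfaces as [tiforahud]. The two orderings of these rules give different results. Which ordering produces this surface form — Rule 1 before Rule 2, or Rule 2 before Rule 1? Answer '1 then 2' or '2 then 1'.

2 then 1

Order 1 then 2:
  1 Initial Consonant Epenthesis: [iforahud] → [tiforahud]
  2 Palatal Assibilation: [tiforahud] → [siforahud]
  result: [siforahud]
Order 2 then 1:
  2 Palatal Assibilation: no change — [iforahud]
  1 Initial Consonant Epenthesis: [iforahud] → [tiforahud]
  result: [tiforahud]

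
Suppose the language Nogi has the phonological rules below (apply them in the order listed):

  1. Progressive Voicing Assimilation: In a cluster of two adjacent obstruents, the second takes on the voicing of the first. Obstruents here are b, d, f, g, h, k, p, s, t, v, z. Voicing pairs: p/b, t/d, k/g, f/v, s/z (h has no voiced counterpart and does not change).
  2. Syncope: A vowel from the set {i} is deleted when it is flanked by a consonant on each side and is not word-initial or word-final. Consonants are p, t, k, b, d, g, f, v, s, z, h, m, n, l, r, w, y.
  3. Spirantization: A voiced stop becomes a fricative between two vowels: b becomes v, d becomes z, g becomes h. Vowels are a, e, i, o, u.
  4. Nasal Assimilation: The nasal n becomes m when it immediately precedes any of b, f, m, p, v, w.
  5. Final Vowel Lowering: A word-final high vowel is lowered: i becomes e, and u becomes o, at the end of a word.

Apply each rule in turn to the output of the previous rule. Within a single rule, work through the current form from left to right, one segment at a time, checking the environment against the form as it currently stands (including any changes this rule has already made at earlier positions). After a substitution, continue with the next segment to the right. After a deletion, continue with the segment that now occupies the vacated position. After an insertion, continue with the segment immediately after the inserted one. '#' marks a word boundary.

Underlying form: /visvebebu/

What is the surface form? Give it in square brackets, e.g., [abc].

[vsfevevo]

1 Progressive Voicing Assimilation: [visvebebu] → [visfebebu]
2 Syncope: [visfebebu] → [vsfebebu]
3 Spirantization: [vsfebebu] → [vsfevevu]
4 Nasal Assimilation: no change — [vsfevevu]
5 Final Vowel Lowering: [vsfevevu] → [vsfevevo]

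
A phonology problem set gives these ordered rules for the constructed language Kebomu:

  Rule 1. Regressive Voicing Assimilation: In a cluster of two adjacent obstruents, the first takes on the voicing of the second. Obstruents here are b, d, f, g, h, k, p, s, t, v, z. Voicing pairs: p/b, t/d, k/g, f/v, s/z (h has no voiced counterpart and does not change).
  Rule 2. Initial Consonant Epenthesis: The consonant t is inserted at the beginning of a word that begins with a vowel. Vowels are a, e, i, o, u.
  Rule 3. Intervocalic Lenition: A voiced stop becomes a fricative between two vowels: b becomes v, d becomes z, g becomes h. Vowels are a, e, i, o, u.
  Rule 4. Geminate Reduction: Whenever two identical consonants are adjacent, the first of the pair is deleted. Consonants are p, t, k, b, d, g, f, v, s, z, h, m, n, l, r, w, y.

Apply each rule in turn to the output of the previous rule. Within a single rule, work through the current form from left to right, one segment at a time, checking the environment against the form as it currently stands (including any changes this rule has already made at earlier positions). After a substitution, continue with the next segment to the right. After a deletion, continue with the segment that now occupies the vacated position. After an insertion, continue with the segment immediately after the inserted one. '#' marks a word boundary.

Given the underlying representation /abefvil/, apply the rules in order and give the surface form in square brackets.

Rule 1 Regressive Voicing Assimilation: [abefvil] → [abevvil]
Rule 2 Initial Consonant Epenthesis: [abevvil] → [tabevvil]
Rule 3 Intervocalic Lenition: [tabevvil] → [tavevvil]
Rule 4 Geminate Reduction: [tavevvil] → [tavevil]

[tavevil]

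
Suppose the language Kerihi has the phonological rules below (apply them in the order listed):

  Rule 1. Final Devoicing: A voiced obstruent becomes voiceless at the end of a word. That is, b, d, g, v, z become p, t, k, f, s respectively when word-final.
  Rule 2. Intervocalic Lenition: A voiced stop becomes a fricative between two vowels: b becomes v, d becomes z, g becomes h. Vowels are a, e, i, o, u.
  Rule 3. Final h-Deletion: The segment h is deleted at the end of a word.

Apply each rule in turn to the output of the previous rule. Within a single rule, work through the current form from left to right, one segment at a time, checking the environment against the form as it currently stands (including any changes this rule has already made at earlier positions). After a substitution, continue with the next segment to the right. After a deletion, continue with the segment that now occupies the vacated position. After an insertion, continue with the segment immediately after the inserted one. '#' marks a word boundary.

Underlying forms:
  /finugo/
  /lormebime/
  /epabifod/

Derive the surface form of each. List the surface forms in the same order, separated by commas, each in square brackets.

/finugo/:
  Rule 1 Final Devoicing: no change — [finugo]
  Rule 2 Intervocalic Lenition: [finugo] → [finuho]
  Rule 3 Final h-Deletion: no change — [finuho]
/lormebime/:
  Rule 1 Final Devoicing: no change — [lormebime]
  Rule 2 Intervocalic Lenition: [lormebime] → [lormevime]
  Rule 3 Final h-Deletion: no change — [lormevime]
/epabifod/:
  Rule 1 Final Devoicing: [epabifod] → [epabifot]
  Rule 2 Intervocalic Lenition: [epabifot] → [epavifot]
  Rule 3 Final h-Deletion: no change — [epavifot]

[finuho], [lormevime], [epavifot]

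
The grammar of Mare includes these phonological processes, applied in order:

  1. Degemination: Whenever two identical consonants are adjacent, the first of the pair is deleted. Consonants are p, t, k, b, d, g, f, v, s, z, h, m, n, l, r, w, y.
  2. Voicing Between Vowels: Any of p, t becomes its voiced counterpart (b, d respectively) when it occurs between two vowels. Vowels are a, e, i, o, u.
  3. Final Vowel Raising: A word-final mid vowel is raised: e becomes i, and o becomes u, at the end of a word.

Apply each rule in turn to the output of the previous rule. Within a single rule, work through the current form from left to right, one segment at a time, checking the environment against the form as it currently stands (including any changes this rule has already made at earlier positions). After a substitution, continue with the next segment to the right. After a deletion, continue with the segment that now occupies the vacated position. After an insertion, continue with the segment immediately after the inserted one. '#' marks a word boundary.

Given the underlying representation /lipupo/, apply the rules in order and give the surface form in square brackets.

[libubu]

1 Degemination: no change — [lipupo]
2 Voicing Between Vowels: [lipupo] → [libubo]
3 Final Vowel Raising: [libubo] → [libubu]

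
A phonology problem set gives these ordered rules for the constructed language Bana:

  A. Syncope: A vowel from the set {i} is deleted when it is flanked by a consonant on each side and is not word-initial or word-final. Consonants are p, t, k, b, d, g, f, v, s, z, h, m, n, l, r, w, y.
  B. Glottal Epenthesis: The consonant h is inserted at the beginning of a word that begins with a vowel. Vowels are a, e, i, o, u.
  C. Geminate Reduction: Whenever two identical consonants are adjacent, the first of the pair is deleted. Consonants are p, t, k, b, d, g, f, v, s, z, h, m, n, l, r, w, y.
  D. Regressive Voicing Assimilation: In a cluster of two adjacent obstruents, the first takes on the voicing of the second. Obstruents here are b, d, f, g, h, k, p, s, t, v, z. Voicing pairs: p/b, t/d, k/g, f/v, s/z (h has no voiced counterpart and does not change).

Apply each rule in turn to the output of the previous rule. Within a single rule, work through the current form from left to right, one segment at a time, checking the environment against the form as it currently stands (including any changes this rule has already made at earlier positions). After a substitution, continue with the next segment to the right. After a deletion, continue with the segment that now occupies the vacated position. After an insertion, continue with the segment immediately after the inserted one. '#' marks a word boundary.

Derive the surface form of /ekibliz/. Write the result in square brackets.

[hegblz]

A Syncope: [ekibliz] → [ekblz]
B Glottal Epenthesis: [ekblz] → [hekblz]
C Geminate Reduction: no change — [hekblz]
D Regressive Voicing Assimilation: [hekblz] → [hegblz]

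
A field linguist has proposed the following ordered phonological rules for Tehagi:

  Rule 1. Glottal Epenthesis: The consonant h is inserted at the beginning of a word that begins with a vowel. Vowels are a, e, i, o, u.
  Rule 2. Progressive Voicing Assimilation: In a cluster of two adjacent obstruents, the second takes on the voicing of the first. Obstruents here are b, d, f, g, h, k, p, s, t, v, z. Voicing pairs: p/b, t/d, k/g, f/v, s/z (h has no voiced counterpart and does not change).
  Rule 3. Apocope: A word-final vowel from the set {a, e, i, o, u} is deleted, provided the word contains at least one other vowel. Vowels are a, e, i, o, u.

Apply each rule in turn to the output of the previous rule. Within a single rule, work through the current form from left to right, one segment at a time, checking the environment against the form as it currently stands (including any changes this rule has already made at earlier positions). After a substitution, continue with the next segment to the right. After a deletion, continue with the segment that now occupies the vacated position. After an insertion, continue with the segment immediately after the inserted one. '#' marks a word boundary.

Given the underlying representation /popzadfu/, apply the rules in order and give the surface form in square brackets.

[popsadv]

Rule 1 Glottal Epenthesis: no change — [popzadfu]
Rule 2 Progressive Voicing Assimilation: [popzadfu] → [popsadvu]
Rule 3 Apocope: [popsadvu] → [popsadv]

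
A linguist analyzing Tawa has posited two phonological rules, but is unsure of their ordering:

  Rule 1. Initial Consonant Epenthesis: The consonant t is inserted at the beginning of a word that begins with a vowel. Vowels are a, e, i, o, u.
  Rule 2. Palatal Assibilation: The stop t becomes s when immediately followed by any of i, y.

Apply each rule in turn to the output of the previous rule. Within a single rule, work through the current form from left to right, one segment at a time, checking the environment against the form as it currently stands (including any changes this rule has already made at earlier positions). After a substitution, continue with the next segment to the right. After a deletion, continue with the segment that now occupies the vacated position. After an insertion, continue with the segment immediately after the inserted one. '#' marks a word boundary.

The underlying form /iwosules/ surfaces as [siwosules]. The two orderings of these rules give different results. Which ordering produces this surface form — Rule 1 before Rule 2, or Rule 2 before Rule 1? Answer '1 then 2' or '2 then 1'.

1 then 2

Order 1 then 2:
  1 Initial Consonant Epenthesis: [iwosules] → [tiwosules]
  2 Palatal Assibilation: [tiwosules] → [siwosules]
  result: [siwosules]
Order 2 then 1:
  2 Palatal Assibilation: no change — [iwosules]
  1 Initial Consonant Epenthesis: [iwosules] → [tiwosules]
  result: [tiwosules]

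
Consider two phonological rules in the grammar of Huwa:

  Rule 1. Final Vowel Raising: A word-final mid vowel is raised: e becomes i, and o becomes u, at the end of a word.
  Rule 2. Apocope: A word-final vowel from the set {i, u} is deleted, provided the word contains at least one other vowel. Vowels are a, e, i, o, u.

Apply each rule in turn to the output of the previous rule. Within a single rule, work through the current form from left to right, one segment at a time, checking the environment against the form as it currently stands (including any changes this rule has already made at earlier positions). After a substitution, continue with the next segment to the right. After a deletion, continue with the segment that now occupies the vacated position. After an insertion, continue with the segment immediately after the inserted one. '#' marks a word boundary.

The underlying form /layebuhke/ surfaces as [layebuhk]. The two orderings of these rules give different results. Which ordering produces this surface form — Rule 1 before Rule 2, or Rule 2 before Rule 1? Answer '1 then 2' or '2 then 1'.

Order 1 then 2:
  1 Final Vowel Raising: [layebuhke] → [layebuhki]
  2 Apocope: [layebuhki] → [layebuhk]
  result: [layebuhk]
Order 2 then 1:
  2 Apocope: no change — [layebuhke]
  1 Final Vowel Raising: [layebuhke] → [layebuhki]
  result: [layebuhki]

1 then 2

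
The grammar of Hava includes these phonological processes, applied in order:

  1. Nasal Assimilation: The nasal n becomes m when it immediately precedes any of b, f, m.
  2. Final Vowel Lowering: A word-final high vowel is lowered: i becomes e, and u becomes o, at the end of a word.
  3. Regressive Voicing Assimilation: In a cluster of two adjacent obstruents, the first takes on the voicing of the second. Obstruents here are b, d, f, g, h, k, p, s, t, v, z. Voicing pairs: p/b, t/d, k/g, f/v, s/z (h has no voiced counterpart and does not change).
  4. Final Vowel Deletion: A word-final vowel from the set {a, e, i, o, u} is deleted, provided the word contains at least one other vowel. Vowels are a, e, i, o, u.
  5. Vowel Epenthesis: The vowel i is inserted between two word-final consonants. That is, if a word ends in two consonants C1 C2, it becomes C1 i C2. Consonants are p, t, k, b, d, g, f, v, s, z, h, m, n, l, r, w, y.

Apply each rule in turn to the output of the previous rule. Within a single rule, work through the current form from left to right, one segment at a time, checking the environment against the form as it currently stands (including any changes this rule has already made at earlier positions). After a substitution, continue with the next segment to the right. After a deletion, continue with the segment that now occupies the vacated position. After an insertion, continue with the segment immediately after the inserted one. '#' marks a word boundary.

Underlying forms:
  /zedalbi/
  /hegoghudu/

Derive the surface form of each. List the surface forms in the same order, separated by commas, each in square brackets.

/zedalbi/:
  1 Nasal Assimilation: no change — [zedalbi]
  2 Final Vowel Lowering: [zedalbi] → [zedalbe]
  3 Regressive Voicing Assimilation: no change — [zedalbe]
  4 Final Vowel Deletion: [zedalbe] → [zedalb]
  5 Vowel Epenthesis: [zedalb] → [zedalib]
/hegoghudu/:
  1 Nasal Assimilation: no change — [hegoghudu]
  2 Final Vowel Lowering: [hegoghudu] → [hegoghudo]
  3 Regressive Voicing Assimilation: [hegoghudo] → [hegokhudo]
  4 Final Vowel Deletion: [hegokhudo] → [hegokhud]
  5 Vowel Epenthesis: no change — [hegokhud]

[zedalib], [hegokhud]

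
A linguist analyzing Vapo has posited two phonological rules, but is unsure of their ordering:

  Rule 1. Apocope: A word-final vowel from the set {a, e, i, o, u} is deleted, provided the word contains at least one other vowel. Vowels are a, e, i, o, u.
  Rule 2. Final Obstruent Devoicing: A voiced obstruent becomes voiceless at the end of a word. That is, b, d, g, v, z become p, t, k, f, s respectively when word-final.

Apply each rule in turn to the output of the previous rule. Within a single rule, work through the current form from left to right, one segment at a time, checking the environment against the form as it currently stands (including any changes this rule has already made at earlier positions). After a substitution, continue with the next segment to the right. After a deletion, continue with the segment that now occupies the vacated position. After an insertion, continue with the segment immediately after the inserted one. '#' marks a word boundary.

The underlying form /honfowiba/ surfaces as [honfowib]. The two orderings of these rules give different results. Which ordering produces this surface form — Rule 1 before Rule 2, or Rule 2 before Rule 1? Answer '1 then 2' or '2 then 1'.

2 then 1

Order 1 then 2:
  1 Apocope: [honfowiba] → [honfowib]
  2 Final Obstruent Devoicing: [honfowib] → [honfowip]
  result: [honfowip]
Order 2 then 1:
  2 Final Obstruent Devoicing: no change — [honfowiba]
  1 Apocope: [honfowiba] → [honfowib]
  result: [honfowib]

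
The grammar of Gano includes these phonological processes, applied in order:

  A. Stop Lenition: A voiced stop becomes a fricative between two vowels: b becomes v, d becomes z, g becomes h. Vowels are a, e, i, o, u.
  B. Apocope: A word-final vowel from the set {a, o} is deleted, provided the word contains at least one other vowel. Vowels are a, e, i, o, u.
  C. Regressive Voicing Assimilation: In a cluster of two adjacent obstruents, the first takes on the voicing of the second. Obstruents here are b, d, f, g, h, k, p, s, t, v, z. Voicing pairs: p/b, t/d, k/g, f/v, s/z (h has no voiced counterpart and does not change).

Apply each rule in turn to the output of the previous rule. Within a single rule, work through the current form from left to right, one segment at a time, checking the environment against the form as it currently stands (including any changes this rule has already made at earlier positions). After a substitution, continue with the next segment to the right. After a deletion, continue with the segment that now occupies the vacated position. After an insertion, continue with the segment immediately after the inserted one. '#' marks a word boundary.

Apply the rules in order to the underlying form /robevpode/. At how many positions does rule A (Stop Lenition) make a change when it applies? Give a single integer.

A Stop Lenition: [robevpode] → [rovevpoze]
B Apocope: no change — [rovevpoze]
C Regressive Voicing Assimilation: [rovevpoze] → [rovefpoze]
Rule A changed 2 position(s).

2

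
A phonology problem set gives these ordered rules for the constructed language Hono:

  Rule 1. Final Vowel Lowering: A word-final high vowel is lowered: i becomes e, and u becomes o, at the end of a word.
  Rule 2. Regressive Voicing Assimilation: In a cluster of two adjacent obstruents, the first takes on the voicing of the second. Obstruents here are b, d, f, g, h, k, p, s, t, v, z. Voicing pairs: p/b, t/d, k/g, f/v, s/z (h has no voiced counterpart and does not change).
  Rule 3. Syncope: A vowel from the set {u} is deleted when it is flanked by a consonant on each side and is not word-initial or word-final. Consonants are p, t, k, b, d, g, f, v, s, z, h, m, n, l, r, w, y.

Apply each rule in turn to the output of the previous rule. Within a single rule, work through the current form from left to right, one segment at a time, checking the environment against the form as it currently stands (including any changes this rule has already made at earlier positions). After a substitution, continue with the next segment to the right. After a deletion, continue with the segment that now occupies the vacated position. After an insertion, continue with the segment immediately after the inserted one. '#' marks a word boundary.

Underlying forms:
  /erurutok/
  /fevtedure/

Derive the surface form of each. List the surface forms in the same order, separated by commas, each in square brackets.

[errtok], [feftedre]

/erurutok/:
  Rule 1 Final Vowel Lowering: no change — [erurutok]
  Rule 2 Regressive Voicing Assimilation: no change — [erurutok]
  Rule 3 Syncope: [erurutok] → [errtok]
/fevtedure/:
  Rule 1 Final Vowel Lowering: no change — [fevtedure]
  Rule 2 Regressive Voicing Assimilation: [fevtedure] → [feftedure]
  Rule 3 Syncope: [feftedure] → [feftedre]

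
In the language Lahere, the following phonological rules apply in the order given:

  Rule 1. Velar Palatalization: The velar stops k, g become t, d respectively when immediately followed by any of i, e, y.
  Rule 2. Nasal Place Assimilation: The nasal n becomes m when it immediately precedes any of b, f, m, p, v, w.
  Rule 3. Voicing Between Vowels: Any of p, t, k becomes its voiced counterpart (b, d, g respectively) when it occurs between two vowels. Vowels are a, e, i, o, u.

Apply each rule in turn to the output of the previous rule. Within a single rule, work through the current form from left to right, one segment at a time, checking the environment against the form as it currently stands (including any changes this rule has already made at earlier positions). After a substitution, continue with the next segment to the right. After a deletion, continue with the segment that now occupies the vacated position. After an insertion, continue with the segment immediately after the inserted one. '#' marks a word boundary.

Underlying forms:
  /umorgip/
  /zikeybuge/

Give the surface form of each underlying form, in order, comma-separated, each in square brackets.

/umorgip/:
  Rule 1 Velar Palatalization: [umorgip] → [umordip]
  Rule 2 Nasal Place Assimilation: no change — [umordip]
  Rule 3 Voicing Between Vowels: no change — [umordip]
/zikeybuge/:
  Rule 1 Velar Palatalization: [zikeybuge] → [ziteybude]
  Rule 2 Nasal Place Assimilation: no change — [ziteybude]
  Rule 3 Voicing Between Vowels: [ziteybude] → [zideybude]

[umordip], [zideybude]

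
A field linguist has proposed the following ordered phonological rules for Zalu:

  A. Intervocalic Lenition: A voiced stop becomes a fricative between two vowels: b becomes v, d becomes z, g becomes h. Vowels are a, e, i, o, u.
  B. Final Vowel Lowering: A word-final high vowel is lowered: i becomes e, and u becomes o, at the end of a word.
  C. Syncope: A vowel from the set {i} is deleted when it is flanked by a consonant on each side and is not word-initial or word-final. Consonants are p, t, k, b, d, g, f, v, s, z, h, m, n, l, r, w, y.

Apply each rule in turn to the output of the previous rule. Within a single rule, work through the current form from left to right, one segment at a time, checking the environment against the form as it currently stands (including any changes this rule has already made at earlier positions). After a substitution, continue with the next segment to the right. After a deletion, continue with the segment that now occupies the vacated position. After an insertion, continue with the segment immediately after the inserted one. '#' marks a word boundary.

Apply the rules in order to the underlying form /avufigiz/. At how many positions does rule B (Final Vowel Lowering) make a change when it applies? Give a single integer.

A Intervocalic Lenition: [avufigiz] → [avufihiz]
B Final Vowel Lowering: no change — [avufihiz]
C Syncope: [avufihiz] → [avufhz]
Rule B changed 0 position(s).

0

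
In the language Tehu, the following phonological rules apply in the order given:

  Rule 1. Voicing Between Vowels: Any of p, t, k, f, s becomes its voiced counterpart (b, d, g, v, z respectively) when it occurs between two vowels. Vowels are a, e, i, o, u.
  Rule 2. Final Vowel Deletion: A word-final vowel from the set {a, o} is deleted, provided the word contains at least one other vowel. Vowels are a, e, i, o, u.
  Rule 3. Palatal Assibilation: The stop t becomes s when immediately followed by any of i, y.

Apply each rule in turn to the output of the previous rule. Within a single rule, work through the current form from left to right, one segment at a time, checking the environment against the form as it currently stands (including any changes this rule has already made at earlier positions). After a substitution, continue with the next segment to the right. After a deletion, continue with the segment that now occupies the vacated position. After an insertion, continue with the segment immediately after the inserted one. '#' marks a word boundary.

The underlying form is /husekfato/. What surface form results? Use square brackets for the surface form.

[huzekfad]

Rule 1 Voicing Between Vowels: [husekfato] → [huzekfado]
Rule 2 Final Vowel Deletion: [huzekfado] → [huzekfad]
Rule 3 Palatal Assibilation: no change — [huzekfad]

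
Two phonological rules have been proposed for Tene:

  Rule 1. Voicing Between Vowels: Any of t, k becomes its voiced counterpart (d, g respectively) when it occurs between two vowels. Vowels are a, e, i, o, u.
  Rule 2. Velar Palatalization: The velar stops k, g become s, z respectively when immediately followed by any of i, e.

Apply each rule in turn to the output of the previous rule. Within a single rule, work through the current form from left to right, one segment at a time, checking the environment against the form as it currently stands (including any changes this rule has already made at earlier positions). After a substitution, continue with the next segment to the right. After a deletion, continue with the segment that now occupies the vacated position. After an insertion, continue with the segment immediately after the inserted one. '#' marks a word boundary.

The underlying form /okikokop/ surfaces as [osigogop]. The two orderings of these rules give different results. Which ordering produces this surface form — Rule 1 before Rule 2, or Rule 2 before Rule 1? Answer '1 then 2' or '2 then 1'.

Order 1 then 2:
  1 Voicing Between Vowels: [okikokop] → [ogigogop]
  2 Velar Palatalization: [ogigogop] → [ozigogop]
  result: [ozigogop]
Order 2 then 1:
  2 Velar Palatalization: [okikokop] → [osikokop]
  1 Voicing Between Vowels: [osikokop] → [osigogop]
  result: [osigogop]

2 then 1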